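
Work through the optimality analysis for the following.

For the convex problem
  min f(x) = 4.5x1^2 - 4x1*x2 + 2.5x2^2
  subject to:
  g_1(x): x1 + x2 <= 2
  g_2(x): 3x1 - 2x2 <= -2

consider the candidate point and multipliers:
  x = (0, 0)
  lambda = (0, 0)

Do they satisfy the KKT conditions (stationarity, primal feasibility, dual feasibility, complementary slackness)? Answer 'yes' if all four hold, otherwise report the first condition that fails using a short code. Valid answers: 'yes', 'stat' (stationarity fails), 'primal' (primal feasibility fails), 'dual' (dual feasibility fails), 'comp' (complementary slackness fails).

Gradient of f: grad f(x) = Q x + c = (0, 0)
Constraint values g_i(x) = a_i^T x - b_i:
  g_1((0, 0)) = -2
  g_2((0, 0)) = 2
Stationarity residual: grad f(x) + sum_i lambda_i a_i = (0, 0)
  -> stationarity OK
Primal feasibility (all g_i <= 0): FAILS
Dual feasibility (all lambda_i >= 0): OK
Complementary slackness (lambda_i * g_i(x) = 0 for all i): OK

Verdict: the first failing condition is primal_feasibility -> primal.

primal


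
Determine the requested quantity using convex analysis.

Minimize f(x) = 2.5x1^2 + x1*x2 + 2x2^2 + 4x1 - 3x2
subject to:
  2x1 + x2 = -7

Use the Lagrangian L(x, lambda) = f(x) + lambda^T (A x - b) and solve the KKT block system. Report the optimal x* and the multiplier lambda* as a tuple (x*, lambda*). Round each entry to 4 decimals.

Form the Lagrangian:
  L(x, lambda) = (1/2) x^T Q x + c^T x + lambda^T (A x - b)
Stationarity (grad_x L = 0): Q x + c + A^T lambda = 0.
Primal feasibility: A x = b.

This gives the KKT block system:
  [ Q   A^T ] [ x     ]   [-c ]
  [ A    0  ] [ lambda ] = [ b ]

Solving the linear system:
  x*      = (-3.4706, -0.0588)
  lambda* = (6.7059)
  f(x*)   = 16.6176

x* = (-3.4706, -0.0588), lambda* = (6.7059)


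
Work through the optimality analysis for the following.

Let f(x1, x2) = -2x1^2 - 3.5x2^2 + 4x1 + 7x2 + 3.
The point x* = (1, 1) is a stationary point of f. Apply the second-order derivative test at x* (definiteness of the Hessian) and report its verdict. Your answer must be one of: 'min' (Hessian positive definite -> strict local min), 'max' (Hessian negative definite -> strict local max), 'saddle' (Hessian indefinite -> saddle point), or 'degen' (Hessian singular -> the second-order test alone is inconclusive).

Compute the Hessian H = grad^2 f:
  H = [[-4, 0], [0, -7]]
Verify stationarity: grad f(x*) = H x* + g = (0, 0).
Eigenvalues of H: -7, -4.
Both eigenvalues < 0, so H is negative definite -> x* is a strict local max.

max


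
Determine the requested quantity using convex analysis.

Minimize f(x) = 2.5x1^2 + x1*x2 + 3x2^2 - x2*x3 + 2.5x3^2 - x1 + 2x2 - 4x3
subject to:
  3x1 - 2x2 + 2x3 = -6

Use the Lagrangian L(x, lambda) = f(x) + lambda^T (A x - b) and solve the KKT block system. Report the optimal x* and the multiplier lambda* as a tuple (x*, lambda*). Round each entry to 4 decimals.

Form the Lagrangian:
  L(x, lambda) = (1/2) x^T Q x + c^T x + lambda^T (A x - b)
Stationarity (grad_x L = 0): Q x + c + A^T lambda = 0.
Primal feasibility: A x = b.

This gives the KKT block system:
  [ Q   A^T ] [ x     ]   [-c ]
  [ A    0  ] [ lambda ] = [ b ]

Solving the linear system:
  x*      = (-1.4639, 0.7423, -0.0619)
  lambda* = (2.5258)
  f(x*)   = 9.1753

x* = (-1.4639, 0.7423, -0.0619), lambda* = (2.5258)


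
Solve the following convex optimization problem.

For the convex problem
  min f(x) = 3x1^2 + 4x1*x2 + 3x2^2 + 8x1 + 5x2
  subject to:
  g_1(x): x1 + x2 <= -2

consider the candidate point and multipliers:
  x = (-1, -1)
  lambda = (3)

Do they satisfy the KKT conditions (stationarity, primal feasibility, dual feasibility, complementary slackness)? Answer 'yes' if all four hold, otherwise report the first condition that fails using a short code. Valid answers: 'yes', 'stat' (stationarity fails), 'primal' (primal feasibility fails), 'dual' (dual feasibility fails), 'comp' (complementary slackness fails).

Gradient of f: grad f(x) = Q x + c = (-2, -5)
Constraint values g_i(x) = a_i^T x - b_i:
  g_1((-1, -1)) = 0
Stationarity residual: grad f(x) + sum_i lambda_i a_i = (1, -2)
  -> stationarity FAILS
Primal feasibility (all g_i <= 0): OK
Dual feasibility (all lambda_i >= 0): OK
Complementary slackness (lambda_i * g_i(x) = 0 for all i): OK

Verdict: the first failing condition is stationarity -> stat.

stat


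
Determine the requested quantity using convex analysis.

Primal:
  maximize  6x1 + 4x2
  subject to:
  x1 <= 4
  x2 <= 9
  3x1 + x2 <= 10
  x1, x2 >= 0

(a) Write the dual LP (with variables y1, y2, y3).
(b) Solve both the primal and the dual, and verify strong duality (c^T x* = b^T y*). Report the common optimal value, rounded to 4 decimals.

The standard primal-dual pair for 'max c^T x s.t. A x <= b, x >= 0' is:
  Dual:  min b^T y  s.t.  A^T y >= c,  y >= 0.

So the dual LP is:
  minimize  4y1 + 9y2 + 10y3
  subject to:
    y1 + 3y3 >= 6
    y2 + y3 >= 4
    y1, y2, y3 >= 0

Solving the primal: x* = (0.3333, 9).
  primal value c^T x* = 38.
Solving the dual: y* = (0, 2, 2).
  dual value b^T y* = 38.
Strong duality: c^T x* = b^T y*. Confirmed.

38


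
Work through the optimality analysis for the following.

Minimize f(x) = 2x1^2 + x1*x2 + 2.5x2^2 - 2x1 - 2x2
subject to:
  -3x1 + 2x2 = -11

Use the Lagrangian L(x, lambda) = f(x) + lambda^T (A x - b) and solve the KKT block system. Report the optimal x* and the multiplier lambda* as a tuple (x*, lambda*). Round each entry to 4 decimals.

Form the Lagrangian:
  L(x, lambda) = (1/2) x^T Q x + c^T x + lambda^T (A x - b)
Stationarity (grad_x L = 0): Q x + c + A^T lambda = 0.
Primal feasibility: A x = b.

This gives the KKT block system:
  [ Q   A^T ] [ x     ]   [-c ]
  [ A    0  ] [ lambda ] = [ b ]

Solving the linear system:
  x*      = (2.8356, -1.2466)
  lambda* = (2.6986)
  f(x*)   = 13.2534

x* = (2.8356, -1.2466), lambda* = (2.6986)


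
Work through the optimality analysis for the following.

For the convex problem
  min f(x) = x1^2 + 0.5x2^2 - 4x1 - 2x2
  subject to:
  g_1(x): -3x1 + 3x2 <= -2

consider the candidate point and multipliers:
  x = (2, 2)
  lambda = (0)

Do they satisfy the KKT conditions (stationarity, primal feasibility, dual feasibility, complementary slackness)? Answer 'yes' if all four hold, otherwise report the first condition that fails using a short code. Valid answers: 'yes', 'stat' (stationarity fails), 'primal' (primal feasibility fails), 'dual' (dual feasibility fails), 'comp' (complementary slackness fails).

Gradient of f: grad f(x) = Q x + c = (0, 0)
Constraint values g_i(x) = a_i^T x - b_i:
  g_1((2, 2)) = 2
Stationarity residual: grad f(x) + sum_i lambda_i a_i = (0, 0)
  -> stationarity OK
Primal feasibility (all g_i <= 0): FAILS
Dual feasibility (all lambda_i >= 0): OK
Complementary slackness (lambda_i * g_i(x) = 0 for all i): OK

Verdict: the first failing condition is primal_feasibility -> primal.

primal


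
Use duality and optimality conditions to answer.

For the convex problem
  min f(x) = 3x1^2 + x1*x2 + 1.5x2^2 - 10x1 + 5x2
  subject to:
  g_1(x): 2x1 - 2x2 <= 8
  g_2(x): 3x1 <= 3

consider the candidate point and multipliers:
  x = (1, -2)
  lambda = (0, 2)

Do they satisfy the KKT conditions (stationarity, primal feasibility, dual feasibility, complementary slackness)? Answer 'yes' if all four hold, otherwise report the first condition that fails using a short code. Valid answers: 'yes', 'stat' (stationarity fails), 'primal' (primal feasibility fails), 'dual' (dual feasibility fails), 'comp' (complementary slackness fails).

Gradient of f: grad f(x) = Q x + c = (-6, 0)
Constraint values g_i(x) = a_i^T x - b_i:
  g_1((1, -2)) = -2
  g_2((1, -2)) = 0
Stationarity residual: grad f(x) + sum_i lambda_i a_i = (0, 0)
  -> stationarity OK
Primal feasibility (all g_i <= 0): OK
Dual feasibility (all lambda_i >= 0): OK
Complementary slackness (lambda_i * g_i(x) = 0 for all i): OK

Verdict: yes, KKT holds.

yes


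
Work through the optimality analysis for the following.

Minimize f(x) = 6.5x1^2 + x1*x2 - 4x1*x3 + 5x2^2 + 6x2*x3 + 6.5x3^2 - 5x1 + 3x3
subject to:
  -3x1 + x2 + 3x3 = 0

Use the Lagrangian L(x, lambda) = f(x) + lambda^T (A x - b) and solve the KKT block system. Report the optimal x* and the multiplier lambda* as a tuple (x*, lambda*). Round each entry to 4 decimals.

Form the Lagrangian:
  L(x, lambda) = (1/2) x^T Q x + c^T x + lambda^T (A x - b)
Stationarity (grad_x L = 0): Q x + c + A^T lambda = 0.
Primal feasibility: A x = b.

This gives the KKT block system:
  [ Q   A^T ] [ x     ]   [-c ]
  [ A    0  ] [ lambda ] = [ b ]

Solving the linear system:
  x*      = (0.0923, 0.0847, 0.064)
  lambda* = (-1.3239)
  f(x*)   = -0.1347

x* = (0.0923, 0.0847, 0.064), lambda* = (-1.3239)


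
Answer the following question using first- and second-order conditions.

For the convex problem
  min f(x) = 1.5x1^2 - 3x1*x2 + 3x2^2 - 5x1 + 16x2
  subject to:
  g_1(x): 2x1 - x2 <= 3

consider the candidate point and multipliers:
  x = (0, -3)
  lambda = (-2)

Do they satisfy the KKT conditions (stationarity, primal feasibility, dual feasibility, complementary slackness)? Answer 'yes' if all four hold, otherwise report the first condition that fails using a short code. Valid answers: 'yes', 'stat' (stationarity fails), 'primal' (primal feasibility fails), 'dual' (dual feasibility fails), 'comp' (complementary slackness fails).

Gradient of f: grad f(x) = Q x + c = (4, -2)
Constraint values g_i(x) = a_i^T x - b_i:
  g_1((0, -3)) = 0
Stationarity residual: grad f(x) + sum_i lambda_i a_i = (0, 0)
  -> stationarity OK
Primal feasibility (all g_i <= 0): OK
Dual feasibility (all lambda_i >= 0): FAILS
Complementary slackness (lambda_i * g_i(x) = 0 for all i): OK

Verdict: the first failing condition is dual_feasibility -> dual.

dual


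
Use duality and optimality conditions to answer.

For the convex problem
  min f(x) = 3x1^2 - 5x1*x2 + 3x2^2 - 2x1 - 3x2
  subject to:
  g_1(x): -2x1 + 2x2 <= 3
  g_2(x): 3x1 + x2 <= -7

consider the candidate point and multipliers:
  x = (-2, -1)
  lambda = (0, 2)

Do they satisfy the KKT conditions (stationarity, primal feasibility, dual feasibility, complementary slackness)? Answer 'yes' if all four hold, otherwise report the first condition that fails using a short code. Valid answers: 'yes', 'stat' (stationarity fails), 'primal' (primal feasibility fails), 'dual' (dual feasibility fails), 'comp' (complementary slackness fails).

Gradient of f: grad f(x) = Q x + c = (-9, 1)
Constraint values g_i(x) = a_i^T x - b_i:
  g_1((-2, -1)) = -1
  g_2((-2, -1)) = 0
Stationarity residual: grad f(x) + sum_i lambda_i a_i = (-3, 3)
  -> stationarity FAILS
Primal feasibility (all g_i <= 0): OK
Dual feasibility (all lambda_i >= 0): OK
Complementary slackness (lambda_i * g_i(x) = 0 for all i): OK

Verdict: the first failing condition is stationarity -> stat.

stat


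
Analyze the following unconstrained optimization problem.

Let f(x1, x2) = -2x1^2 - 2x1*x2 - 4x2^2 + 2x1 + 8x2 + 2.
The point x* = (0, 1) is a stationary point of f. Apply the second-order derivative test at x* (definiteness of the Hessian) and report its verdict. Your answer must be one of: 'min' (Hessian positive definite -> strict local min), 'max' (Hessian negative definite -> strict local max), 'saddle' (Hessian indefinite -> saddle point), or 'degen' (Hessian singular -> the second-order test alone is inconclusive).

Compute the Hessian H = grad^2 f:
  H = [[-4, -2], [-2, -8]]
Verify stationarity: grad f(x*) = H x* + g = (0, 0).
Eigenvalues of H: -8.8284, -3.1716.
Both eigenvalues < 0, so H is negative definite -> x* is a strict local max.

max


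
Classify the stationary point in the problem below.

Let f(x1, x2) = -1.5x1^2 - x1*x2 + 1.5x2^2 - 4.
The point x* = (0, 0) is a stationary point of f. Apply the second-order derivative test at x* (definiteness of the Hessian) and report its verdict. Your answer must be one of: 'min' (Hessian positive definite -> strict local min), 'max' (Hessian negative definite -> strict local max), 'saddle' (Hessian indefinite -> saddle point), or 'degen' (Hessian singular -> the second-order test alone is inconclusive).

Compute the Hessian H = grad^2 f:
  H = [[-3, -1], [-1, 3]]
Verify stationarity: grad f(x*) = H x* + g = (0, 0).
Eigenvalues of H: -3.1623, 3.1623.
Eigenvalues have mixed signs, so H is indefinite -> x* is a saddle point.

saddle


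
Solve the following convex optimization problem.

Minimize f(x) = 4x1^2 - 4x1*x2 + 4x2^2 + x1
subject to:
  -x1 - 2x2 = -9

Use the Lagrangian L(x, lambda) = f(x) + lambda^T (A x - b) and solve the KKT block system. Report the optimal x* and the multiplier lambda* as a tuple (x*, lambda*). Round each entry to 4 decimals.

Form the Lagrangian:
  L(x, lambda) = (1/2) x^T Q x + c^T x + lambda^T (A x - b)
Stationarity (grad_x L = 0): Q x + c + A^T lambda = 0.
Primal feasibility: A x = b.

This gives the KKT block system:
  [ Q   A^T ] [ x     ]   [-c ]
  [ A    0  ] [ lambda ] = [ b ]

Solving the linear system:
  x*      = (2.5, 3.25)
  lambda* = (8)
  f(x*)   = 37.25

x* = (2.5, 3.25), lambda* = (8)


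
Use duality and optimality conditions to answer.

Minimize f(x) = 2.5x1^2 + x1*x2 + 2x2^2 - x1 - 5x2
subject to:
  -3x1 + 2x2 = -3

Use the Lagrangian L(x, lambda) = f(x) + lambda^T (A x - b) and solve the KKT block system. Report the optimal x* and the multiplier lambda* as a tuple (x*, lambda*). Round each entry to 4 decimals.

Form the Lagrangian:
  L(x, lambda) = (1/2) x^T Q x + c^T x + lambda^T (A x - b)
Stationarity (grad_x L = 0): Q x + c + A^T lambda = 0.
Primal feasibility: A x = b.

This gives the KKT block system:
  [ Q   A^T ] [ x     ]   [-c ]
  [ A    0  ] [ lambda ] = [ b ]

Solving the linear system:
  x*      = (1.1176, 0.1765)
  lambda* = (1.5882)
  f(x*)   = 1.3824

x* = (1.1176, 0.1765), lambda* = (1.5882)


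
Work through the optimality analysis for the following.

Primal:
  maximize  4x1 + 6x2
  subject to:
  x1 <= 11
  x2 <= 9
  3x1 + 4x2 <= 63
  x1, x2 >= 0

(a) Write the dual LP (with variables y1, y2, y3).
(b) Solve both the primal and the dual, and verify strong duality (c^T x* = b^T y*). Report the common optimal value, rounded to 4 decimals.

The standard primal-dual pair for 'max c^T x s.t. A x <= b, x >= 0' is:
  Dual:  min b^T y  s.t.  A^T y >= c,  y >= 0.

So the dual LP is:
  minimize  11y1 + 9y2 + 63y3
  subject to:
    y1 + 3y3 >= 4
    y2 + 4y3 >= 6
    y1, y2, y3 >= 0

Solving the primal: x* = (9, 9).
  primal value c^T x* = 90.
Solving the dual: y* = (0, 0.6667, 1.3333).
  dual value b^T y* = 90.
Strong duality: c^T x* = b^T y*. Confirmed.

90


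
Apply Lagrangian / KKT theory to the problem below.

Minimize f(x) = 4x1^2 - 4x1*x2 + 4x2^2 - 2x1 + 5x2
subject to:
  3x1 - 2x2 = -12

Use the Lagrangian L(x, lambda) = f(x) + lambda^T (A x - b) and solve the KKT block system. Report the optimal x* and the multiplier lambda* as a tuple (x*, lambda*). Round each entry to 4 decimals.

Form the Lagrangian:
  L(x, lambda) = (1/2) x^T Q x + c^T x + lambda^T (A x - b)
Stationarity (grad_x L = 0): Q x + c + A^T lambda = 0.
Primal feasibility: A x = b.

This gives the KKT block system:
  [ Q   A^T ] [ x     ]   [-c ]
  [ A    0  ] [ lambda ] = [ b ]

Solving the linear system:
  x*      = (-3.8214, 0.2679)
  lambda* = (11.2143)
  f(x*)   = 71.7768

x* = (-3.8214, 0.2679), lambda* = (11.2143)


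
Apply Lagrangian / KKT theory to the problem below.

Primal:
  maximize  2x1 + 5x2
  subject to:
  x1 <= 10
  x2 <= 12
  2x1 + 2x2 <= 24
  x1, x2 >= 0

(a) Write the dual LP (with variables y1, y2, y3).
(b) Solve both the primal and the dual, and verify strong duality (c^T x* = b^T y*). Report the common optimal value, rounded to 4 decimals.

The standard primal-dual pair for 'max c^T x s.t. A x <= b, x >= 0' is:
  Dual:  min b^T y  s.t.  A^T y >= c,  y >= 0.

So the dual LP is:
  minimize  10y1 + 12y2 + 24y3
  subject to:
    y1 + 2y3 >= 2
    y2 + 2y3 >= 5
    y1, y2, y3 >= 0

Solving the primal: x* = (0, 12).
  primal value c^T x* = 60.
Solving the dual: y* = (0, 0, 2.5).
  dual value b^T y* = 60.
Strong duality: c^T x* = b^T y*. Confirmed.

60


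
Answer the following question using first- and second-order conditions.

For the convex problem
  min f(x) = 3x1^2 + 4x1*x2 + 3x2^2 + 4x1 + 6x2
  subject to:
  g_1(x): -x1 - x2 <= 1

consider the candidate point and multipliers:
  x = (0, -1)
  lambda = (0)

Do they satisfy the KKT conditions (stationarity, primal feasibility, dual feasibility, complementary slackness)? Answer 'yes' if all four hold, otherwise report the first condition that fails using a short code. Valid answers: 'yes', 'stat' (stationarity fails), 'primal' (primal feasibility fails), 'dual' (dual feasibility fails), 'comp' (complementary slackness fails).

Gradient of f: grad f(x) = Q x + c = (0, 0)
Constraint values g_i(x) = a_i^T x - b_i:
  g_1((0, -1)) = 0
Stationarity residual: grad f(x) + sum_i lambda_i a_i = (0, 0)
  -> stationarity OK
Primal feasibility (all g_i <= 0): OK
Dual feasibility (all lambda_i >= 0): OK
Complementary slackness (lambda_i * g_i(x) = 0 for all i): OK

Verdict: yes, KKT holds.

yes


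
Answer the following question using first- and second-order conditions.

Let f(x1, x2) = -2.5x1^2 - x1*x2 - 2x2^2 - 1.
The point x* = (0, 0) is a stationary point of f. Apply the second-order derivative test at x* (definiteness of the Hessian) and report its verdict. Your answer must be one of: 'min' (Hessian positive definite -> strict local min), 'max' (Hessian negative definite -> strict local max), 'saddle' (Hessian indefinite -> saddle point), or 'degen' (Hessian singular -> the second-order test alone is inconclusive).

Compute the Hessian H = grad^2 f:
  H = [[-5, -1], [-1, -4]]
Verify stationarity: grad f(x*) = H x* + g = (0, 0).
Eigenvalues of H: -5.618, -3.382.
Both eigenvalues < 0, so H is negative definite -> x* is a strict local max.

max


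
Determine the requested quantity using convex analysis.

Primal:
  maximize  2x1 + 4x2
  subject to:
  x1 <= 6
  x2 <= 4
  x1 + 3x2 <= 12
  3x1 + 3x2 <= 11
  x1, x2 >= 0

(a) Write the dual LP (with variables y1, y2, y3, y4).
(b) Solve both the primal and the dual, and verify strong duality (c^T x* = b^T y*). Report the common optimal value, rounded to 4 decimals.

The standard primal-dual pair for 'max c^T x s.t. A x <= b, x >= 0' is:
  Dual:  min b^T y  s.t.  A^T y >= c,  y >= 0.

So the dual LP is:
  minimize  6y1 + 4y2 + 12y3 + 11y4
  subject to:
    y1 + y3 + 3y4 >= 2
    y2 + 3y3 + 3y4 >= 4
    y1, y2, y3, y4 >= 0

Solving the primal: x* = (0, 3.6667).
  primal value c^T x* = 14.6667.
Solving the dual: y* = (0, 0, 0, 1.3333).
  dual value b^T y* = 14.6667.
Strong duality: c^T x* = b^T y*. Confirmed.

14.6667


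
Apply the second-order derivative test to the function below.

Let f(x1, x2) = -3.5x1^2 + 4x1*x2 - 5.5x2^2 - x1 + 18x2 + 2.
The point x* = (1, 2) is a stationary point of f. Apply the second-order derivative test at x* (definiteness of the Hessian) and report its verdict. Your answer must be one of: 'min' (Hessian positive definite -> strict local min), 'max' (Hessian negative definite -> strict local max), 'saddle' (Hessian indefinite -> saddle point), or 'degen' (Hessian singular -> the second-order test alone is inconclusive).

Compute the Hessian H = grad^2 f:
  H = [[-7, 4], [4, -11]]
Verify stationarity: grad f(x*) = H x* + g = (0, 0).
Eigenvalues of H: -13.4721, -4.5279.
Both eigenvalues < 0, so H is negative definite -> x* is a strict local max.

max


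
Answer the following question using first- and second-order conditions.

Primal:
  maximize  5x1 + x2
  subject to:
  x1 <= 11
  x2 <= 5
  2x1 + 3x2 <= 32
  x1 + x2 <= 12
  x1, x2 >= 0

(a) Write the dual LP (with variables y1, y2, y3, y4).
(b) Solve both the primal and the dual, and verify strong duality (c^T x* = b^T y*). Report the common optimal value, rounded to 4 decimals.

The standard primal-dual pair for 'max c^T x s.t. A x <= b, x >= 0' is:
  Dual:  min b^T y  s.t.  A^T y >= c,  y >= 0.

So the dual LP is:
  minimize  11y1 + 5y2 + 32y3 + 12y4
  subject to:
    y1 + 2y3 + y4 >= 5
    y2 + 3y3 + y4 >= 1
    y1, y2, y3, y4 >= 0

Solving the primal: x* = (11, 1).
  primal value c^T x* = 56.
Solving the dual: y* = (4, 0, 0, 1).
  dual value b^T y* = 56.
Strong duality: c^T x* = b^T y*. Confirmed.

56


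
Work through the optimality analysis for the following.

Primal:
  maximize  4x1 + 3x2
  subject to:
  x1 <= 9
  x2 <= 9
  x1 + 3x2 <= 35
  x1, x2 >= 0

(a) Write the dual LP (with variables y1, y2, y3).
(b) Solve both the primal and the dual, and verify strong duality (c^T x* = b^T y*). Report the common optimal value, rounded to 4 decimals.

The standard primal-dual pair for 'max c^T x s.t. A x <= b, x >= 0' is:
  Dual:  min b^T y  s.t.  A^T y >= c,  y >= 0.

So the dual LP is:
  minimize  9y1 + 9y2 + 35y3
  subject to:
    y1 + y3 >= 4
    y2 + 3y3 >= 3
    y1, y2, y3 >= 0

Solving the primal: x* = (9, 8.6667).
  primal value c^T x* = 62.
Solving the dual: y* = (3, 0, 1).
  dual value b^T y* = 62.
Strong duality: c^T x* = b^T y*. Confirmed.

62


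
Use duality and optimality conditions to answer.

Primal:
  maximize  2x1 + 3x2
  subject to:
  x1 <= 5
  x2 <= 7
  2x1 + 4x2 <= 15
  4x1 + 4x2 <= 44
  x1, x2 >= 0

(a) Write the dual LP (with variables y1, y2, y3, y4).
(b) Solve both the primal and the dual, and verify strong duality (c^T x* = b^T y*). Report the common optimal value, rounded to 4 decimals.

The standard primal-dual pair for 'max c^T x s.t. A x <= b, x >= 0' is:
  Dual:  min b^T y  s.t.  A^T y >= c,  y >= 0.

So the dual LP is:
  minimize  5y1 + 7y2 + 15y3 + 44y4
  subject to:
    y1 + 2y3 + 4y4 >= 2
    y2 + 4y3 + 4y4 >= 3
    y1, y2, y3, y4 >= 0

Solving the primal: x* = (5, 1.25).
  primal value c^T x* = 13.75.
Solving the dual: y* = (0.5, 0, 0.75, 0).
  dual value b^T y* = 13.75.
Strong duality: c^T x* = b^T y*. Confirmed.

13.75


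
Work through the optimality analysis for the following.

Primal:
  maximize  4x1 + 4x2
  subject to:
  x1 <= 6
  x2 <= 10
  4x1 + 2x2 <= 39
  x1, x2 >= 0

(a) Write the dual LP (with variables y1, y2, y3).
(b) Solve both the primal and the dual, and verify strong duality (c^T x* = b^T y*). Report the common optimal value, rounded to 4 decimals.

The standard primal-dual pair for 'max c^T x s.t. A x <= b, x >= 0' is:
  Dual:  min b^T y  s.t.  A^T y >= c,  y >= 0.

So the dual LP is:
  minimize  6y1 + 10y2 + 39y3
  subject to:
    y1 + 4y3 >= 4
    y2 + 2y3 >= 4
    y1, y2, y3 >= 0

Solving the primal: x* = (4.75, 10).
  primal value c^T x* = 59.
Solving the dual: y* = (0, 2, 1).
  dual value b^T y* = 59.
Strong duality: c^T x* = b^T y*. Confirmed.

59


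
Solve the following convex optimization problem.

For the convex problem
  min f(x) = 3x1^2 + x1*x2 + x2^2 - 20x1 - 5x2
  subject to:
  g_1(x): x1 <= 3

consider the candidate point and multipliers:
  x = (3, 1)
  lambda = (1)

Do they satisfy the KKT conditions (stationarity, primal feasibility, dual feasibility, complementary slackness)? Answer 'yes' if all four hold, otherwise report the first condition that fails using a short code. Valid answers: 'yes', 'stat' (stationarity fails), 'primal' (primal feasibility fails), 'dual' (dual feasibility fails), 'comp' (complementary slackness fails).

Gradient of f: grad f(x) = Q x + c = (-1, 0)
Constraint values g_i(x) = a_i^T x - b_i:
  g_1((3, 1)) = 0
Stationarity residual: grad f(x) + sum_i lambda_i a_i = (0, 0)
  -> stationarity OK
Primal feasibility (all g_i <= 0): OK
Dual feasibility (all lambda_i >= 0): OK
Complementary slackness (lambda_i * g_i(x) = 0 for all i): OK

Verdict: yes, KKT holds.

yes


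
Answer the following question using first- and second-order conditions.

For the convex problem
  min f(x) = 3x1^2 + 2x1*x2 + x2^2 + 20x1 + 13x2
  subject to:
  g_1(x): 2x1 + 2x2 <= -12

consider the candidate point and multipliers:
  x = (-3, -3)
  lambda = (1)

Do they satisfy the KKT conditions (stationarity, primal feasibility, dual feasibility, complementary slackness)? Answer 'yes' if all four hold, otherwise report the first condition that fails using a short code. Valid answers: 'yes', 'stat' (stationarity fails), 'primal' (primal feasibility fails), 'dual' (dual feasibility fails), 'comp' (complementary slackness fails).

Gradient of f: grad f(x) = Q x + c = (-4, 1)
Constraint values g_i(x) = a_i^T x - b_i:
  g_1((-3, -3)) = 0
Stationarity residual: grad f(x) + sum_i lambda_i a_i = (-2, 3)
  -> stationarity FAILS
Primal feasibility (all g_i <= 0): OK
Dual feasibility (all lambda_i >= 0): OK
Complementary slackness (lambda_i * g_i(x) = 0 for all i): OK

Verdict: the first failing condition is stationarity -> stat.

stat


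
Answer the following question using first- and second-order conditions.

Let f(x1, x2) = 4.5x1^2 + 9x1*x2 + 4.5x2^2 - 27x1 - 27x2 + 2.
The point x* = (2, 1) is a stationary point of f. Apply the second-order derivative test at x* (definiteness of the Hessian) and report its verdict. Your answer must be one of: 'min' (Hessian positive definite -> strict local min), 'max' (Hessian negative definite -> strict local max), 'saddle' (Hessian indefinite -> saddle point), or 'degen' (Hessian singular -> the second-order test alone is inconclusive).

Compute the Hessian H = grad^2 f:
  H = [[9, 9], [9, 9]]
Verify stationarity: grad f(x*) = H x* + g = (0, 0).
Eigenvalues of H: 0, 18.
H has a zero eigenvalue (singular; positive semidefinite but not definite), so H is neither positive definite, negative definite, nor indefinite. The second-order test alone is inconclusive -> degen.
(Indeed, f is constant along the null direction of H through x*, so x* is not a strict local extremum.)

degen


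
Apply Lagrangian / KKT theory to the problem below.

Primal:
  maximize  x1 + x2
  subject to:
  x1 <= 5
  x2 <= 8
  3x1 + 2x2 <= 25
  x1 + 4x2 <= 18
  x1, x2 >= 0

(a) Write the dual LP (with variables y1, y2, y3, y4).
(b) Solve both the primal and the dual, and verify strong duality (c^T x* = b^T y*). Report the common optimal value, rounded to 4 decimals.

The standard primal-dual pair for 'max c^T x s.t. A x <= b, x >= 0' is:
  Dual:  min b^T y  s.t.  A^T y >= c,  y >= 0.

So the dual LP is:
  minimize  5y1 + 8y2 + 25y3 + 18y4
  subject to:
    y1 + 3y3 + y4 >= 1
    y2 + 2y3 + 4y4 >= 1
    y1, y2, y3, y4 >= 0

Solving the primal: x* = (5, 3.25).
  primal value c^T x* = 8.25.
Solving the dual: y* = (0.75, 0, 0, 0.25).
  dual value b^T y* = 8.25.
Strong duality: c^T x* = b^T y*. Confirmed.

8.25


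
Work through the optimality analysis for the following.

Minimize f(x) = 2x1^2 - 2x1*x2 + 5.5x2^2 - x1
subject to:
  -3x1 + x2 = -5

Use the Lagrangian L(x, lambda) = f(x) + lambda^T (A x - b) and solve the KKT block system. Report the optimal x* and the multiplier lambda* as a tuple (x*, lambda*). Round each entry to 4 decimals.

Form the Lagrangian:
  L(x, lambda) = (1/2) x^T Q x + c^T x + lambda^T (A x - b)
Stationarity (grad_x L = 0): Q x + c + A^T lambda = 0.
Primal feasibility: A x = b.

This gives the KKT block system:
  [ Q   A^T ] [ x     ]   [-c ]
  [ A    0  ] [ lambda ] = [ b ]

Solving the linear system:
  x*      = (1.7143, 0.1429)
  lambda* = (1.8571)
  f(x*)   = 3.7857

x* = (1.7143, 0.1429), lambda* = (1.8571)


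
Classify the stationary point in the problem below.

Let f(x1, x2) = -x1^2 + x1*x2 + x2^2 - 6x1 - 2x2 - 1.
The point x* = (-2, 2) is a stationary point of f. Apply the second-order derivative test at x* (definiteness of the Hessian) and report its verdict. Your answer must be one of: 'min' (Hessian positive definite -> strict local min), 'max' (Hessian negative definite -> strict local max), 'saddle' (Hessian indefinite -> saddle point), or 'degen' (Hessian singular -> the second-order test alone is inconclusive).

Compute the Hessian H = grad^2 f:
  H = [[-2, 1], [1, 2]]
Verify stationarity: grad f(x*) = H x* + g = (0, 0).
Eigenvalues of H: -2.2361, 2.2361.
Eigenvalues have mixed signs, so H is indefinite -> x* is a saddle point.

saddle


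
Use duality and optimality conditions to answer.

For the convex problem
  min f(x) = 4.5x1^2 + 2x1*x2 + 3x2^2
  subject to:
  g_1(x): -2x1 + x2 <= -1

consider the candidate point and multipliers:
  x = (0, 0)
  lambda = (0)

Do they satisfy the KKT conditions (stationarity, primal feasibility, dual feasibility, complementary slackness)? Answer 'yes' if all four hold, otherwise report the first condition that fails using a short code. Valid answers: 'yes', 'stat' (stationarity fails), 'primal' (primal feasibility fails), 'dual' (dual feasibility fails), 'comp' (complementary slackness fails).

Gradient of f: grad f(x) = Q x + c = (0, 0)
Constraint values g_i(x) = a_i^T x - b_i:
  g_1((0, 0)) = 1
Stationarity residual: grad f(x) + sum_i lambda_i a_i = (0, 0)
  -> stationarity OK
Primal feasibility (all g_i <= 0): FAILS
Dual feasibility (all lambda_i >= 0): OK
Complementary slackness (lambda_i * g_i(x) = 0 for all i): OK

Verdict: the first failing condition is primal_feasibility -> primal.

primal


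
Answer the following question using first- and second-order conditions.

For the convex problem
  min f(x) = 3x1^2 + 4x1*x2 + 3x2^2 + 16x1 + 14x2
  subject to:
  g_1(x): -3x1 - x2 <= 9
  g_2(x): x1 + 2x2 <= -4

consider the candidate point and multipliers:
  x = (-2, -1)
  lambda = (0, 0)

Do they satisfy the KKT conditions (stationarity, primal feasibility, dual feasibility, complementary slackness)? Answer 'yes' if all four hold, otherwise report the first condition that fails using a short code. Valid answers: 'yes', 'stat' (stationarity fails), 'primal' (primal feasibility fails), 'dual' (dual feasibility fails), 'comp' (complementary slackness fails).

Gradient of f: grad f(x) = Q x + c = (0, 0)
Constraint values g_i(x) = a_i^T x - b_i:
  g_1((-2, -1)) = -2
  g_2((-2, -1)) = 0
Stationarity residual: grad f(x) + sum_i lambda_i a_i = (0, 0)
  -> stationarity OK
Primal feasibility (all g_i <= 0): OK
Dual feasibility (all lambda_i >= 0): OK
Complementary slackness (lambda_i * g_i(x) = 0 for all i): OK

Verdict: yes, KKT holds.

yes


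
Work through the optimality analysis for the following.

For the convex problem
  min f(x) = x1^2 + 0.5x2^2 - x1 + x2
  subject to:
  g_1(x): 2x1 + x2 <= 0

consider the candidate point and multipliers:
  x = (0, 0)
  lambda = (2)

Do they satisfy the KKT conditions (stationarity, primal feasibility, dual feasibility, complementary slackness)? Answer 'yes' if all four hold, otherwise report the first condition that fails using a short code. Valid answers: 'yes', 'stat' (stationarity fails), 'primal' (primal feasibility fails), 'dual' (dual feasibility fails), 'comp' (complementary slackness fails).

Gradient of f: grad f(x) = Q x + c = (-1, 1)
Constraint values g_i(x) = a_i^T x - b_i:
  g_1((0, 0)) = 0
Stationarity residual: grad f(x) + sum_i lambda_i a_i = (3, 3)
  -> stationarity FAILS
Primal feasibility (all g_i <= 0): OK
Dual feasibility (all lambda_i >= 0): OK
Complementary slackness (lambda_i * g_i(x) = 0 for all i): OK

Verdict: the first failing condition is stationarity -> stat.

stat


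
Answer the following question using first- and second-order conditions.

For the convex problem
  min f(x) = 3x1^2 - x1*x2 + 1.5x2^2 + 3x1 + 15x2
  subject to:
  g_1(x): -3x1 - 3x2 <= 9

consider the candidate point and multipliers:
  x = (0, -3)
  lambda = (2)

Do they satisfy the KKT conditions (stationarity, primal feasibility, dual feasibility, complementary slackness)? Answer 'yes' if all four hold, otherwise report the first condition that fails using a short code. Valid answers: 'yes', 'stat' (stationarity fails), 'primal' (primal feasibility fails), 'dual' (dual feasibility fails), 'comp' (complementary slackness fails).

Gradient of f: grad f(x) = Q x + c = (6, 6)
Constraint values g_i(x) = a_i^T x - b_i:
  g_1((0, -3)) = 0
Stationarity residual: grad f(x) + sum_i lambda_i a_i = (0, 0)
  -> stationarity OK
Primal feasibility (all g_i <= 0): OK
Dual feasibility (all lambda_i >= 0): OK
Complementary slackness (lambda_i * g_i(x) = 0 for all i): OK

Verdict: yes, KKT holds.

yes


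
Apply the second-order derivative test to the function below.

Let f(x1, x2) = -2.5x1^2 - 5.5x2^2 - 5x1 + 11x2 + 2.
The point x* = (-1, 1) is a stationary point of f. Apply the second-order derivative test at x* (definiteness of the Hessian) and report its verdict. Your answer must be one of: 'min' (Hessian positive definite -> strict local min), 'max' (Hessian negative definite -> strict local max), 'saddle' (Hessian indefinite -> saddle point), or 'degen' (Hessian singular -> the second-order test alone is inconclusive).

Compute the Hessian H = grad^2 f:
  H = [[-5, 0], [0, -11]]
Verify stationarity: grad f(x*) = H x* + g = (0, 0).
Eigenvalues of H: -11, -5.
Both eigenvalues < 0, so H is negative definite -> x* is a strict local max.

max


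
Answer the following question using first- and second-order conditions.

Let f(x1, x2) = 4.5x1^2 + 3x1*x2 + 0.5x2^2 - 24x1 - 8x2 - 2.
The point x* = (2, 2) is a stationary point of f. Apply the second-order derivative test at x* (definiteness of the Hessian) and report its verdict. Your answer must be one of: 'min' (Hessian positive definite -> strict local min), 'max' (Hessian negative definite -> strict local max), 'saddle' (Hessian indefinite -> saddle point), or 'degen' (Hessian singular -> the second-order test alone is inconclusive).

Compute the Hessian H = grad^2 f:
  H = [[9, 3], [3, 1]]
Verify stationarity: grad f(x*) = H x* + g = (0, 0).
Eigenvalues of H: 0, 10.
H has a zero eigenvalue (singular; positive semidefinite but not definite), so H is neither positive definite, negative definite, nor indefinite. The second-order test alone is inconclusive -> degen.
(Indeed, f is constant along the null direction of H through x*, so x* is not a strict local extremum.)

degen


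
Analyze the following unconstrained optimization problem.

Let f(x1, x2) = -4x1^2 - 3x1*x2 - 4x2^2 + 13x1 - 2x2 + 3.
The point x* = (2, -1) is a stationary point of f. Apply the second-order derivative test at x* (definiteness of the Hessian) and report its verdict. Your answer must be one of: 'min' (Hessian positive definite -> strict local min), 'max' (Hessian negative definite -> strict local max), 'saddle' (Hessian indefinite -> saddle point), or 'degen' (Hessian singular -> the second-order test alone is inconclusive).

Compute the Hessian H = grad^2 f:
  H = [[-8, -3], [-3, -8]]
Verify stationarity: grad f(x*) = H x* + g = (0, 0).
Eigenvalues of H: -11, -5.
Both eigenvalues < 0, so H is negative definite -> x* is a strict local max.

max


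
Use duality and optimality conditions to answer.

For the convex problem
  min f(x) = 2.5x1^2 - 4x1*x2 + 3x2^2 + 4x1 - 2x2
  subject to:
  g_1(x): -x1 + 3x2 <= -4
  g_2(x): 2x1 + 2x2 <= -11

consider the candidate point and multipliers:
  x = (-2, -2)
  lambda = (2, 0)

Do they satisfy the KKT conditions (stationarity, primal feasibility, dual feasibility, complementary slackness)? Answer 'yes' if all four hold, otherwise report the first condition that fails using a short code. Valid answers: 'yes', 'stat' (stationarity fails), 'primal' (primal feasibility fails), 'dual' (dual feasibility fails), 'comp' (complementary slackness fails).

Gradient of f: grad f(x) = Q x + c = (2, -6)
Constraint values g_i(x) = a_i^T x - b_i:
  g_1((-2, -2)) = 0
  g_2((-2, -2)) = 3
Stationarity residual: grad f(x) + sum_i lambda_i a_i = (0, 0)
  -> stationarity OK
Primal feasibility (all g_i <= 0): FAILS
Dual feasibility (all lambda_i >= 0): OK
Complementary slackness (lambda_i * g_i(x) = 0 for all i): OK

Verdict: the first failing condition is primal_feasibility -> primal.

primal


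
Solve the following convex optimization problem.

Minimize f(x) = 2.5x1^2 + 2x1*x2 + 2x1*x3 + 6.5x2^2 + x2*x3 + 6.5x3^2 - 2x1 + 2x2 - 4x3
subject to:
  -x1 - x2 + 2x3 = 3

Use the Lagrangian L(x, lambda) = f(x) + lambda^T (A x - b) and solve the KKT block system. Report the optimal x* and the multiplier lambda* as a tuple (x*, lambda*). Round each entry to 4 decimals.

Form the Lagrangian:
  L(x, lambda) = (1/2) x^T Q x + c^T x + lambda^T (A x - b)
Stationarity (grad_x L = 0): Q x + c + A^T lambda = 0.
Primal feasibility: A x = b.

This gives the KKT block system:
  [ Q   A^T ] [ x     ]   [-c ]
  [ A    0  ] [ lambda ] = [ b ]

Solving the linear system:
  x*      = (-0.5714, -0.4286, 1)
  lambda* = (-3.7143)
  f(x*)   = 3.7143

x* = (-0.5714, -0.4286, 1), lambda* = (-3.7143)


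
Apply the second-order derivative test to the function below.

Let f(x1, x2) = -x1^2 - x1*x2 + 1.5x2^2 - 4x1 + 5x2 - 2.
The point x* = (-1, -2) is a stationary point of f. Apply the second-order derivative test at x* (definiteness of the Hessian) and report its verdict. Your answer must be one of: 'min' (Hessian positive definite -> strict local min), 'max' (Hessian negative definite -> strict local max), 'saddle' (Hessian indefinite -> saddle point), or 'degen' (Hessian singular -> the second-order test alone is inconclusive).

Compute the Hessian H = grad^2 f:
  H = [[-2, -1], [-1, 3]]
Verify stationarity: grad f(x*) = H x* + g = (0, 0).
Eigenvalues of H: -2.1926, 3.1926.
Eigenvalues have mixed signs, so H is indefinite -> x* is a saddle point.

saddle


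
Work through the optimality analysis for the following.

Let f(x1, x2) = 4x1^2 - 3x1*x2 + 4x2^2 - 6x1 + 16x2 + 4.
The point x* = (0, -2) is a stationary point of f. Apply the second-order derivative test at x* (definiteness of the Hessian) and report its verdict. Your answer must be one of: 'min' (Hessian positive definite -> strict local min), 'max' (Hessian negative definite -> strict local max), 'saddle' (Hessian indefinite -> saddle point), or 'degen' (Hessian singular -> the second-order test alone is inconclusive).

Compute the Hessian H = grad^2 f:
  H = [[8, -3], [-3, 8]]
Verify stationarity: grad f(x*) = H x* + g = (0, 0).
Eigenvalues of H: 5, 11.
Both eigenvalues > 0, so H is positive definite -> x* is a strict local min.

min


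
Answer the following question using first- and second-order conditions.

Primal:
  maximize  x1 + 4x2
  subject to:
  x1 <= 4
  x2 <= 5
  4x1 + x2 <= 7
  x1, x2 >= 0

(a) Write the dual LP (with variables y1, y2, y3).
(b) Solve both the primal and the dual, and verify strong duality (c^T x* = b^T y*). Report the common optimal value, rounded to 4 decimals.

The standard primal-dual pair for 'max c^T x s.t. A x <= b, x >= 0' is:
  Dual:  min b^T y  s.t.  A^T y >= c,  y >= 0.

So the dual LP is:
  minimize  4y1 + 5y2 + 7y3
  subject to:
    y1 + 4y3 >= 1
    y2 + y3 >= 4
    y1, y2, y3 >= 0

Solving the primal: x* = (0.5, 5).
  primal value c^T x* = 20.5.
Solving the dual: y* = (0, 3.75, 0.25).
  dual value b^T y* = 20.5.
Strong duality: c^T x* = b^T y*. Confirmed.

20.5


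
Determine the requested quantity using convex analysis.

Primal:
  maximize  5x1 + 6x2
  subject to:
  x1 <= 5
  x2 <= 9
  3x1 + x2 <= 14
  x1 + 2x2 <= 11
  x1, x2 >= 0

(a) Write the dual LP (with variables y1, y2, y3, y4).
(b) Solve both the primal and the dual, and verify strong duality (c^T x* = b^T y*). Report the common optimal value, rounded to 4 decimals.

The standard primal-dual pair for 'max c^T x s.t. A x <= b, x >= 0' is:
  Dual:  min b^T y  s.t.  A^T y >= c,  y >= 0.

So the dual LP is:
  minimize  5y1 + 9y2 + 14y3 + 11y4
  subject to:
    y1 + 3y3 + y4 >= 5
    y2 + y3 + 2y4 >= 6
    y1, y2, y3, y4 >= 0

Solving the primal: x* = (3.4, 3.8).
  primal value c^T x* = 39.8.
Solving the dual: y* = (0, 0, 0.8, 2.6).
  dual value b^T y* = 39.8.
Strong duality: c^T x* = b^T y*. Confirmed.

39.8


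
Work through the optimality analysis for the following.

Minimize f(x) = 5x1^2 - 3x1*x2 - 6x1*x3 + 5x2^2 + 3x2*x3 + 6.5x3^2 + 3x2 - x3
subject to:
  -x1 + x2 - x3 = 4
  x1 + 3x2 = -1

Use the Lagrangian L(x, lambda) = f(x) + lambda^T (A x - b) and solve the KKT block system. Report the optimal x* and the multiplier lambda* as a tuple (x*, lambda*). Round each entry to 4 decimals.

Form the Lagrangian:
  L(x, lambda) = (1/2) x^T Q x + c^T x + lambda^T (A x - b)
Stationarity (grad_x L = 0): Q x + c + A^T lambda = 0.
Primal feasibility: A x = b.

This gives the KKT block system:
  [ Q   A^T ] [ x     ]   [-c ]
  [ A    0  ] [ lambda ] = [ b ]

Solving the linear system:
  x*      = (-1.9899, 0.33, -1.6802)
  lambda* = (-9.913, 0.8947)
  f(x*)   = 21.6083

x* = (-1.9899, 0.33, -1.6802), lambda* = (-9.913, 0.8947)
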